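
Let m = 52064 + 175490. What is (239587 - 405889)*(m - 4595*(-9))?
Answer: -44720104518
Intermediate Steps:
m = 227554
(239587 - 405889)*(m - 4595*(-9)) = (239587 - 405889)*(227554 - 4595*(-9)) = -166302*(227554 + 41355) = -166302*268909 = -44720104518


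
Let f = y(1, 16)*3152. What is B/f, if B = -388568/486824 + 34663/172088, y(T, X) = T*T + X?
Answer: -6249138709/561135455893376 ≈ -1.1137e-5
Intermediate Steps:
y(T, X) = X + T² (y(T, X) = T² + X = X + T²)
f = 53584 (f = (16 + 1²)*3152 = (16 + 1)*3152 = 17*3152 = 53584)
B = -6249138709/10472071064 (B = -388568*1/486824 + 34663*(1/172088) = -48571/60853 + 34663/172088 = -6249138709/10472071064 ≈ -0.59674)
B/f = -6249138709/10472071064/53584 = -6249138709/10472071064*1/53584 = -6249138709/561135455893376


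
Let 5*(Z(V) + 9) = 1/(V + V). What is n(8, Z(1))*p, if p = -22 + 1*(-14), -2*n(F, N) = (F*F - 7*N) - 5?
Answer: 10917/5 ≈ 2183.4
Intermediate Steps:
Z(V) = -9 + 1/(10*V) (Z(V) = -9 + 1/(5*(V + V)) = -9 + 1/(5*((2*V))) = -9 + (1/(2*V))/5 = -9 + 1/(10*V))
n(F, N) = 5/2 - F²/2 + 7*N/2 (n(F, N) = -((F*F - 7*N) - 5)/2 = -((F² - 7*N) - 5)/2 = -(-5 + F² - 7*N)/2 = 5/2 - F²/2 + 7*N/2)
p = -36 (p = -22 - 14 = -36)
n(8, Z(1))*p = (5/2 - ½*8² + 7*(-9 + (⅒)/1)/2)*(-36) = (5/2 - ½*64 + 7*(-9 + (⅒)*1)/2)*(-36) = (5/2 - 32 + 7*(-9 + ⅒)/2)*(-36) = (5/2 - 32 + (7/2)*(-89/10))*(-36) = (5/2 - 32 - 623/20)*(-36) = -1213/20*(-36) = 10917/5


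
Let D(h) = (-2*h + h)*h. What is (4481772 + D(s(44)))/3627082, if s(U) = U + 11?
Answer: 4478747/3627082 ≈ 1.2348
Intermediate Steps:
s(U) = 11 + U
D(h) = -h² (D(h) = (-h)*h = -h²)
(4481772 + D(s(44)))/3627082 = (4481772 - (11 + 44)²)/3627082 = (4481772 - 1*55²)*(1/3627082) = (4481772 - 1*3025)*(1/3627082) = (4481772 - 3025)*(1/3627082) = 4478747*(1/3627082) = 4478747/3627082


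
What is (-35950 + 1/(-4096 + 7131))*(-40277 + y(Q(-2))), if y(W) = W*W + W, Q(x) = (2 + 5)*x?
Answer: 874939048731/607 ≈ 1.4414e+9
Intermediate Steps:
Q(x) = 7*x
y(W) = W + W² (y(W) = W² + W = W + W²)
(-35950 + 1/(-4096 + 7131))*(-40277 + y(Q(-2))) = (-35950 + 1/(-4096 + 7131))*(-40277 + (7*(-2))*(1 + 7*(-2))) = (-35950 + 1/3035)*(-40277 - 14*(1 - 14)) = (-35950 + 1/3035)*(-40277 - 14*(-13)) = -109108249*(-40277 + 182)/3035 = -109108249/3035*(-40095) = 874939048731/607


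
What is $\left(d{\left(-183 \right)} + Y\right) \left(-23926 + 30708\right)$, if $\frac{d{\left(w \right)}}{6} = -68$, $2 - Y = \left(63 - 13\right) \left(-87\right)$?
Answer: $26748208$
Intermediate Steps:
$Y = 4352$ ($Y = 2 - \left(63 - 13\right) \left(-87\right) = 2 - 50 \left(-87\right) = 2 - -4350 = 2 + 4350 = 4352$)
$d{\left(w \right)} = -408$ ($d{\left(w \right)} = 6 \left(-68\right) = -408$)
$\left(d{\left(-183 \right)} + Y\right) \left(-23926 + 30708\right) = \left(-408 + 4352\right) \left(-23926 + 30708\right) = 3944 \cdot 6782 = 26748208$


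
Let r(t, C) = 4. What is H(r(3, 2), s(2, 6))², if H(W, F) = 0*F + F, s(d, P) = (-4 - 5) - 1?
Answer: 100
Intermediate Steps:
s(d, P) = -10 (s(d, P) = -9 - 1 = -10)
H(W, F) = F (H(W, F) = 0 + F = F)
H(r(3, 2), s(2, 6))² = (-10)² = 100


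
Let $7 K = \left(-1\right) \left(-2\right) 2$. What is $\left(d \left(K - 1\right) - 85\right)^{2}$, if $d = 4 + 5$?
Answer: $\frac{386884}{49} \approx 7895.6$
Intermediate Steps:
$K = \frac{4}{7}$ ($K = \frac{\left(-1\right) \left(-2\right) 2}{7} = \frac{2 \cdot 2}{7} = \frac{1}{7} \cdot 4 = \frac{4}{7} \approx 0.57143$)
$d = 9$
$\left(d \left(K - 1\right) - 85\right)^{2} = \left(9 \left(\frac{4}{7} - 1\right) - 85\right)^{2} = \left(9 \left(- \frac{3}{7}\right) - 85\right)^{2} = \left(- \frac{27}{7} - 85\right)^{2} = \left(- \frac{622}{7}\right)^{2} = \frac{386884}{49}$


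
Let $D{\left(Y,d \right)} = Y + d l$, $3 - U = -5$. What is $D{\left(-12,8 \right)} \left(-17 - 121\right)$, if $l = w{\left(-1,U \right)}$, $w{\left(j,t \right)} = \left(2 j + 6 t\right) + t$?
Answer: $-57960$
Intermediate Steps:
$U = 8$ ($U = 3 - -5 = 3 + 5 = 8$)
$w{\left(j,t \right)} = 2 j + 7 t$
$l = 54$ ($l = 2 \left(-1\right) + 7 \cdot 8 = -2 + 56 = 54$)
$D{\left(Y,d \right)} = Y + 54 d$ ($D{\left(Y,d \right)} = Y + d 54 = Y + 54 d$)
$D{\left(-12,8 \right)} \left(-17 - 121\right) = \left(-12 + 54 \cdot 8\right) \left(-17 - 121\right) = \left(-12 + 432\right) \left(-138\right) = 420 \left(-138\right) = -57960$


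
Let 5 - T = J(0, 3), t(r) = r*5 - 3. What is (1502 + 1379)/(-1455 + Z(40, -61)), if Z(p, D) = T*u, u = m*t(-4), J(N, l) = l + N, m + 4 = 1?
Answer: -2881/1317 ≈ -2.1875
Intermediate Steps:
t(r) = -3 + 5*r (t(r) = 5*r - 3 = -3 + 5*r)
m = -3 (m = -4 + 1 = -3)
J(N, l) = N + l
u = 69 (u = -3*(-3 + 5*(-4)) = -3*(-3 - 20) = -3*(-23) = 69)
T = 2 (T = 5 - (0 + 3) = 5 - 1*3 = 5 - 3 = 2)
Z(p, D) = 138 (Z(p, D) = 2*69 = 138)
(1502 + 1379)/(-1455 + Z(40, -61)) = (1502 + 1379)/(-1455 + 138) = 2881/(-1317) = 2881*(-1/1317) = -2881/1317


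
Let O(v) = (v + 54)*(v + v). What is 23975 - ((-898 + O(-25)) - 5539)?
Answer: 31862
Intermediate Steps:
O(v) = 2*v*(54 + v) (O(v) = (54 + v)*(2*v) = 2*v*(54 + v))
23975 - ((-898 + O(-25)) - 5539) = 23975 - ((-898 + 2*(-25)*(54 - 25)) - 5539) = 23975 - ((-898 + 2*(-25)*29) - 5539) = 23975 - ((-898 - 1450) - 5539) = 23975 - (-2348 - 5539) = 23975 - 1*(-7887) = 23975 + 7887 = 31862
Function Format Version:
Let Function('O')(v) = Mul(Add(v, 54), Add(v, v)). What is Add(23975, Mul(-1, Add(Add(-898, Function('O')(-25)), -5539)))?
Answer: 31862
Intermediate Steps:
Function('O')(v) = Mul(2, v, Add(54, v)) (Function('O')(v) = Mul(Add(54, v), Mul(2, v)) = Mul(2, v, Add(54, v)))
Add(23975, Mul(-1, Add(Add(-898, Function('O')(-25)), -5539))) = Add(23975, Mul(-1, Add(Add(-898, Mul(2, -25, Add(54, -25))), -5539))) = Add(23975, Mul(-1, Add(Add(-898, Mul(2, -25, 29)), -5539))) = Add(23975, Mul(-1, Add(Add(-898, -1450), -5539))) = Add(23975, Mul(-1, Add(-2348, -5539))) = Add(23975, Mul(-1, -7887)) = Add(23975, 7887) = 31862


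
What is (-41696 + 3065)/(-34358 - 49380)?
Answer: 38631/83738 ≈ 0.46133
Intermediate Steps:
(-41696 + 3065)/(-34358 - 49380) = -38631/(-83738) = -38631*(-1/83738) = 38631/83738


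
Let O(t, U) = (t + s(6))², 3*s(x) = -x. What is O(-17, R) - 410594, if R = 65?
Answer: -410233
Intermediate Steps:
s(x) = -x/3 (s(x) = (-x)/3 = -x/3)
O(t, U) = (-2 + t)² (O(t, U) = (t - ⅓*6)² = (t - 2)² = (-2 + t)²)
O(-17, R) - 410594 = (-2 - 17)² - 410594 = (-19)² - 410594 = 361 - 410594 = -410233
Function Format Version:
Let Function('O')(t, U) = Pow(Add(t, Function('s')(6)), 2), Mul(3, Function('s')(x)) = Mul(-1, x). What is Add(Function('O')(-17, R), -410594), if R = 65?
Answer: -410233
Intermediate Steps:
Function('s')(x) = Mul(Rational(-1, 3), x) (Function('s')(x) = Mul(Rational(1, 3), Mul(-1, x)) = Mul(Rational(-1, 3), x))
Function('O')(t, U) = Pow(Add(-2, t), 2) (Function('O')(t, U) = Pow(Add(t, Mul(Rational(-1, 3), 6)), 2) = Pow(Add(t, -2), 2) = Pow(Add(-2, t), 2))
Add(Function('O')(-17, R), -410594) = Add(Pow(Add(-2, -17), 2), -410594) = Add(Pow(-19, 2), -410594) = Add(361, -410594) = -410233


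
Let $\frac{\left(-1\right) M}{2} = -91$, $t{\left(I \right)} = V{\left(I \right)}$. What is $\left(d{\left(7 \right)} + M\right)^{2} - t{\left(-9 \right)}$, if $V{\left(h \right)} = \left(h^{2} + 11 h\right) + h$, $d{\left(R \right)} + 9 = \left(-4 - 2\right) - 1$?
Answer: $27583$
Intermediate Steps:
$d{\left(R \right)} = -16$ ($d{\left(R \right)} = -9 - 7 = -16$)
$V{\left(h \right)} = h^{2} + 12 h$
$t{\left(I \right)} = I \left(12 + I\right)$
$M = 182$ ($M = \left(-2\right) \left(-91\right) = 182$)
$\left(d{\left(7 \right)} + M\right)^{2} - t{\left(-9 \right)} = \left(-16 + 182\right)^{2} - - 9 \left(12 - 9\right) = 166^{2} - \left(-9\right) 3 = 27556 - -27 = 27556 + 27 = 27583$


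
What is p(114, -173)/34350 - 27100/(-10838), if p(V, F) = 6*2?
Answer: 77584588/31023775 ≈ 2.5008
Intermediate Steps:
p(V, F) = 12
p(114, -173)/34350 - 27100/(-10838) = 12/34350 - 27100/(-10838) = 12*(1/34350) - 27100*(-1/10838) = 2/5725 + 13550/5419 = 77584588/31023775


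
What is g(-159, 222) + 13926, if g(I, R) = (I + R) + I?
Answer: 13830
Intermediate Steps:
g(I, R) = R + 2*I
g(-159, 222) + 13926 = (222 + 2*(-159)) + 13926 = (222 - 318) + 13926 = -96 + 13926 = 13830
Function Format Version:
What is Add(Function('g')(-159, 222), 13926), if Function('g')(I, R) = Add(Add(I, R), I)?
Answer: 13830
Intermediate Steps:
Function('g')(I, R) = Add(R, Mul(2, I))
Add(Function('g')(-159, 222), 13926) = Add(Add(222, Mul(2, -159)), 13926) = Add(Add(222, -318), 13926) = Add(-96, 13926) = 13830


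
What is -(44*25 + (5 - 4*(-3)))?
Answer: -1117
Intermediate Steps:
-(44*25 + (5 - 4*(-3))) = -(1100 + (5 + 12)) = -(1100 + 17) = -1*1117 = -1117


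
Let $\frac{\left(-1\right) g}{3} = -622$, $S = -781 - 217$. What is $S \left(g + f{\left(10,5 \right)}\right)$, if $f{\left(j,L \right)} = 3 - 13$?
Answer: $-1852288$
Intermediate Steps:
$S = -998$
$g = 1866$ ($g = \left(-3\right) \left(-622\right) = 1866$)
$f{\left(j,L \right)} = -10$
$S \left(g + f{\left(10,5 \right)}\right) = - 998 \left(1866 - 10\right) = \left(-998\right) 1856 = -1852288$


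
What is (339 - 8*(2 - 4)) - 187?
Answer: 168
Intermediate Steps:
(339 - 8*(2 - 4)) - 187 = (339 - 8*(-2)) - 187 = (339 + 16) - 187 = 355 - 187 = 168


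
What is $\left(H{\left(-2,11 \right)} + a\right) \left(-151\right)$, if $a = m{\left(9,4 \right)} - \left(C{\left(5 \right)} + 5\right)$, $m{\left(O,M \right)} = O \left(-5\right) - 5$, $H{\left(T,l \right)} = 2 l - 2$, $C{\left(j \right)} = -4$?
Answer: $4681$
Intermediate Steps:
$H{\left(T,l \right)} = -2 + 2 l$
$m{\left(O,M \right)} = -5 - 5 O$ ($m{\left(O,M \right)} = - 5 O - 5 = -5 - 5 O$)
$a = -51$ ($a = \left(-5 - 45\right) - \left(-4 + 5\right) = \left(-5 - 45\right) - 1 = -50 - 1 = -51$)
$\left(H{\left(-2,11 \right)} + a\right) \left(-151\right) = \left(\left(-2 + 2 \cdot 11\right) - 51\right) \left(-151\right) = \left(\left(-2 + 22\right) - 51\right) \left(-151\right) = \left(20 - 51\right) \left(-151\right) = \left(-31\right) \left(-151\right) = 4681$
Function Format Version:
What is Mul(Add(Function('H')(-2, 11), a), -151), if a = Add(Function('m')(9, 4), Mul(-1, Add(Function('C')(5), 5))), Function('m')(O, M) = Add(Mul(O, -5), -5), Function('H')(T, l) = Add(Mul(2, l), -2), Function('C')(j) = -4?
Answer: 4681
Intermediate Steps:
Function('H')(T, l) = Add(-2, Mul(2, l))
Function('m')(O, M) = Add(-5, Mul(-5, O)) (Function('m')(O, M) = Add(Mul(-5, O), -5) = Add(-5, Mul(-5, O)))
a = -51 (a = Add(Add(-5, Mul(-5, 9)), Mul(-1, Add(-4, 5))) = Add(Add(-5, -45), Mul(-1, 1)) = Add(-50, -1) = -51)
Mul(Add(Function('H')(-2, 11), a), -151) = Mul(Add(Add(-2, Mul(2, 11)), -51), -151) = Mul(Add(Add(-2, 22), -51), -151) = Mul(Add(20, -51), -151) = Mul(-31, -151) = 4681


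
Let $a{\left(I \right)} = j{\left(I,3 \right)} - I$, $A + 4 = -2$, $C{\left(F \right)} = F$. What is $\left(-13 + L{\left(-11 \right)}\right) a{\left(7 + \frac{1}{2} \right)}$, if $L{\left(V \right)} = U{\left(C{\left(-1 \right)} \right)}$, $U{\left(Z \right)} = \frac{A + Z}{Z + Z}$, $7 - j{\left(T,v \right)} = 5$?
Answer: $\frac{209}{4} \approx 52.25$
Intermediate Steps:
$A = -6$ ($A = -4 - 2 = -6$)
$j{\left(T,v \right)} = 2$ ($j{\left(T,v \right)} = 7 - 5 = 2$)
$U{\left(Z \right)} = \frac{-6 + Z}{2 Z}$ ($U{\left(Z \right)} = \frac{-6 + Z}{Z + Z} = \frac{-6 + Z}{2 Z}$)
$L{\left(V \right)} = \frac{7}{2}$ ($L{\left(V \right)} = \frac{-6 - 1}{2 \left(-1\right)} = \frac{1}{2} \left(-1\right) \left(-7\right) = \frac{7}{2}$)
$a{\left(I \right)} = 2 - I$
$\left(-13 + L{\left(-11 \right)}\right) a{\left(7 + \frac{1}{2} \right)} = \left(-13 + \frac{7}{2}\right) \left(2 - \left(7 + \frac{1}{2}\right)\right) = - \frac{19 \left(2 - \left(7 + \frac{1}{2}\right)\right)}{2} = - \frac{19 \left(2 - \frac{15}{2}\right)}{2} = \left(- \frac{19}{2}\right) \left(- \frac{11}{2}\right) = \frac{209}{4}$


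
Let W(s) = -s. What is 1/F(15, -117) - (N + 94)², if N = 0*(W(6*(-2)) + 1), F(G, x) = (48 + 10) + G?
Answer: -645027/73 ≈ -8836.0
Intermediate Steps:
F(G, x) = 58 + G
N = 0 (N = 0*(-6*(-2) + 1) = 0*(-1*(-12) + 1) = 0*(12 + 1) = 0*13 = 0)
1/F(15, -117) - (N + 94)² = 1/(58 + 15) - (0 + 94)² = 1/73 - 1*94² = 1/73 - 1*8836 = 1/73 - 8836 = -645027/73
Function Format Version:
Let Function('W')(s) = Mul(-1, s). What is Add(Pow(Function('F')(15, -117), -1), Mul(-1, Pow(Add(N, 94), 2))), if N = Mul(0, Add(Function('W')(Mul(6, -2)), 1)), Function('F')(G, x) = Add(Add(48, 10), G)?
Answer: Rational(-645027, 73) ≈ -8836.0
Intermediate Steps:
Function('F')(G, x) = Add(58, G)
N = 0 (N = Mul(0, Add(Mul(-1, Mul(6, -2)), 1)) = Mul(0, Add(Mul(-1, -12), 1)) = Mul(0, Add(12, 1)) = Mul(0, 13) = 0)
Add(Pow(Function('F')(15, -117), -1), Mul(-1, Pow(Add(N, 94), 2))) = Add(Pow(Add(58, 15), -1), Mul(-1, Pow(Add(0, 94), 2))) = Add(Pow(73, -1), Mul(-1, Pow(94, 2))) = Add(Rational(1, 73), Mul(-1, 8836)) = Add(Rational(1, 73), -8836) = Rational(-645027, 73)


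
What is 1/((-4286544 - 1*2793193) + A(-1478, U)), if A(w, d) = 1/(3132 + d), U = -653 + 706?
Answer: -3185/22548962344 ≈ -1.4125e-7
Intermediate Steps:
U = 53
1/((-4286544 - 1*2793193) + A(-1478, U)) = 1/((-4286544 - 1*2793193) + 1/(3132 + 53)) = 1/((-4286544 - 2793193) + 1/3185) = 1/(-7079737 + 1/3185) = 1/(-22548962344/3185) = -3185/22548962344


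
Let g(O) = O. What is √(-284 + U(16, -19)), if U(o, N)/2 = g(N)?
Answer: I*√322 ≈ 17.944*I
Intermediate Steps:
U(o, N) = 2*N
√(-284 + U(16, -19)) = √(-284 + 2*(-19)) = √(-284 - 38) = √(-322) = I*√322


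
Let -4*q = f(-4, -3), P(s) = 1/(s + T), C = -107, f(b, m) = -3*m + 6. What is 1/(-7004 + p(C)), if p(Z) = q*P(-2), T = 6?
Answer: -16/112079 ≈ -0.00014276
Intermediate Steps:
f(b, m) = 6 - 3*m
P(s) = 1/(6 + s) (P(s) = 1/(s + 6) = 1/(6 + s))
q = -15/4 (q = -(6 - 3*(-3))/4 = -(6 + 9)/4 = -¼*15 = -15/4 ≈ -3.7500)
p(Z) = -15/16 (p(Z) = -15/(4*(6 - 2)) = -15/4/4 = -15/4*¼ = -15/16)
1/(-7004 + p(C)) = 1/(-7004 - 15/16) = 1/(-112079/16) = -16/112079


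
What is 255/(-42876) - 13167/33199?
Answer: -191004679/474480108 ≈ -0.40256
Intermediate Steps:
255/(-42876) - 13167/33199 = 255*(-1/42876) - 13167*1/33199 = -85/14292 - 13167/33199 = -191004679/474480108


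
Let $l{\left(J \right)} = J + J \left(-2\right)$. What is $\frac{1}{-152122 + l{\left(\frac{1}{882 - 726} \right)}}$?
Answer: $- \frac{156}{23731033} \approx -6.5737 \cdot 10^{-6}$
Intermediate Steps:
$l{\left(J \right)} = - J$ ($l{\left(J \right)} = J - 2 J = - J$)
$\frac{1}{-152122 + l{\left(\frac{1}{882 - 726} \right)}} = \frac{1}{-152122 - \frac{1}{882 - 726}} = \frac{1}{-152122 - \frac{1}{156}} = \frac{1}{- \frac{23731033}{156}} = - \frac{156}{23731033}$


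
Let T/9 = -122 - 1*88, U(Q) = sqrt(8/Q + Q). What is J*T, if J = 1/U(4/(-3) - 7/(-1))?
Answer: -1890*sqrt(51)/19 ≈ -710.38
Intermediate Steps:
U(Q) = sqrt(Q + 8/Q)
T = -1890 (T = 9*(-122 - 1*88) = 9*(-122 - 88) = 9*(-210) = -1890)
J = sqrt(51)/19 (J = 1/(sqrt((4/(-3) - 7/(-1)) + 8/(4/(-3) - 7/(-1)))) = 1/(sqrt((4*(-1/3) - 7*(-1)) + 8/(4*(-1/3) - 7*(-1)))) = 1/(sqrt((-4/3 + 7) + 8/(-4/3 + 7))) = 1/(sqrt(17/3 + 8/(17/3))) = 1/(sqrt(17/3 + 8*(3/17))) = 1/(sqrt(17/3 + 24/17)) = 1/(sqrt(361/51)) = 1/(19*sqrt(51)/51) = sqrt(51)/19 ≈ 0.37586)
J*T = (sqrt(51)/19)*(-1890) = -1890*sqrt(51)/19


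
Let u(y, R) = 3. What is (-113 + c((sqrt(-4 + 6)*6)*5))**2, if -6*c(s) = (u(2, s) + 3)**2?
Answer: 14161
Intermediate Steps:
c(s) = -6 (c(s) = -(3 + 3)**2/6 = -1/6*6**2 = -1/6*36 = -6)
(-113 + c((sqrt(-4 + 6)*6)*5))**2 = (-113 - 6)**2 = (-119)**2 = 14161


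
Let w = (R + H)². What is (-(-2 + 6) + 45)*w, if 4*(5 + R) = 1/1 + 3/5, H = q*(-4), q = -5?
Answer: 243089/25 ≈ 9723.6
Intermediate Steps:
H = 20 (H = -5*(-4) = 20)
R = -23/5 (R = -5 + (1/1 + 3/5)/4 = -5 + (1*1 + 3*(⅕))/4 = -5 + (1 + ⅗)/4 = -5 + (¼)*(8/5) = -5 + ⅖ = -23/5 ≈ -4.6000)
w = 5929/25 (w = (-23/5 + 20)² = (77/5)² = 5929/25 ≈ 237.16)
(-(-2 + 6) + 45)*w = (-(-2 + 6) + 45)*(5929/25) = (-1*4 + 45)*(5929/25) = (-4 + 45)*(5929/25) = 41*(5929/25) = 243089/25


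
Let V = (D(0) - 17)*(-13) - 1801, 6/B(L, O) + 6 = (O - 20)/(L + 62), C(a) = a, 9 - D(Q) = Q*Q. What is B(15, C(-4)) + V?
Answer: -137534/81 ≈ -1698.0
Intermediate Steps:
D(Q) = 9 - Q² (D(Q) = 9 - Q*Q = 9 - Q²)
B(L, O) = 6/(-6 + (-20 + O)/(62 + L)) (B(L, O) = 6/(-6 + (O - 20)/(L + 62)) = 6/(-6 + (-20 + O)/(62 + L)))
V = -1697 (V = ((9 - 1*0²) - 17)*(-13) - 1801 = ((9 - 1*0) - 17)*(-13) - 1801 = ((9 + 0) - 17)*(-13) - 1801 = (9 - 17)*(-13) - 1801 = -8*(-13) - 1801 = 104 - 1801 = -1697)
B(15, C(-4)) + V = 6*(-62 - 1*15)/(392 - 1*(-4) + 6*15) - 1697 = 6*(-62 - 15)/(392 + 4 + 90) - 1697 = 6*(-77)/486 - 1697 = 6*(1/486)*(-77) - 1697 = -77/81 - 1697 = -137534/81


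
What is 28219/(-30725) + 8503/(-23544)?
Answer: -925642811/723389400 ≈ -1.2796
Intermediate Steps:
28219/(-30725) + 8503/(-23544) = 28219*(-1/30725) + 8503*(-1/23544) = -28219/30725 - 8503/23544 = -925642811/723389400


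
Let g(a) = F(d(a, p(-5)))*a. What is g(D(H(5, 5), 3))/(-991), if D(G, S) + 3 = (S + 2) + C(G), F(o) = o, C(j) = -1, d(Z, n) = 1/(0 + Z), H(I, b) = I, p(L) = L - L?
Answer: -1/991 ≈ -0.0010091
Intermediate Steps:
p(L) = 0
d(Z, n) = 1/Z
D(G, S) = -2 + S (D(G, S) = -3 + ((S + 2) - 1) = -3 + ((2 + S) - 1) = -3 + (1 + S) = -2 + S)
g(a) = 1 (g(a) = a/a = 1)
g(D(H(5, 5), 3))/(-991) = 1/(-991) = 1*(-1/991) = -1/991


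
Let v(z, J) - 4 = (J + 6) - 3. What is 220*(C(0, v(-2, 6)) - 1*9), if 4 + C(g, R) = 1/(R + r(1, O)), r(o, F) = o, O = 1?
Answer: -19910/7 ≈ -2844.3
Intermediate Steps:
v(z, J) = 7 + J (v(z, J) = 4 + ((J + 6) - 3) = 4 + ((6 + J) - 3) = 4 + (3 + J) = 7 + J)
C(g, R) = -4 + 1/(1 + R) (C(g, R) = -4 + 1/(R + 1) = -4 + 1/(1 + R))
220*(C(0, v(-2, 6)) - 1*9) = 220*((-3 - 4*(7 + 6))/(1 + (7 + 6)) - 1*9) = 220*((-3 - 4*13)/(1 + 13) - 9) = 220*((-3 - 52)/14 - 9) = 220*((1/14)*(-55) - 9) = 220*(-55/14 - 9) = 220*(-181/14) = -19910/7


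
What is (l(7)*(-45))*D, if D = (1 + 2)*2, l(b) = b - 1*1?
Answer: -1620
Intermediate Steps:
l(b) = -1 + b (l(b) = b - 1 = -1 + b)
D = 6 (D = 3*2 = 6)
(l(7)*(-45))*D = ((-1 + 7)*(-45))*6 = (6*(-45))*6 = -270*6 = -1620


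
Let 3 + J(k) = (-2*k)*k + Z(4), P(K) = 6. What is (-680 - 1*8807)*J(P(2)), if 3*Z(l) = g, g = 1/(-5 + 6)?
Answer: 2125088/3 ≈ 7.0836e+5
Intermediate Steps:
g = 1 (g = 1/1 = 1)
Z(l) = ⅓ (Z(l) = (⅓)*1 = ⅓)
J(k) = -8/3 - 2*k² (J(k) = -3 + ((-2*k)*k + ⅓) = -3 + (-2*k² + ⅓) = -3 + (⅓ - 2*k²) = -8/3 - 2*k²)
(-680 - 1*8807)*J(P(2)) = (-680 - 1*8807)*(-8/3 - 2*6²) = (-680 - 8807)*(-8/3 - 2*36) = -9487*(-8/3 - 72) = -9487*(-224/3) = 2125088/3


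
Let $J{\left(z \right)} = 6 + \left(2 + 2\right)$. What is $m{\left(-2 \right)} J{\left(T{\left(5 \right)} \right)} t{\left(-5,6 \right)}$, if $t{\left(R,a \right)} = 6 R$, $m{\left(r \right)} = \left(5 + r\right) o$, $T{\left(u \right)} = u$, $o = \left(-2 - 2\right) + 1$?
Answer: $2700$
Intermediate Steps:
$o = -3$ ($o = -4 + 1 = -3$)
$m{\left(r \right)} = -15 - 3 r$ ($m{\left(r \right)} = \left(5 + r\right) \left(-3\right) = -15 - 3 r$)
$J{\left(z \right)} = 10$ ($J{\left(z \right)} = 6 + 4 = 10$)
$m{\left(-2 \right)} J{\left(T{\left(5 \right)} \right)} t{\left(-5,6 \right)} = \left(-15 - -6\right) 10 \cdot 6 \left(-5\right) = \left(-15 + 6\right) 10 \left(-30\right) = \left(-9\right) 10 \left(-30\right) = \left(-90\right) \left(-30\right) = 2700$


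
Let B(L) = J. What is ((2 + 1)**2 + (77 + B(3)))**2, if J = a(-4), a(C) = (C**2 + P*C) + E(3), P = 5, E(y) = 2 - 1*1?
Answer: 6889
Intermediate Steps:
E(y) = 1 (E(y) = 2 - 1 = 1)
a(C) = 1 + C**2 + 5*C (a(C) = (C**2 + 5*C) + 1 = 1 + C**2 + 5*C)
J = -3 (J = 1 + (-4)**2 + 5*(-4) = 1 + 16 - 20 = -3)
B(L) = -3
((2 + 1)**2 + (77 + B(3)))**2 = ((2 + 1)**2 + (77 - 3))**2 = (3**2 + 74)**2 = (9 + 74)**2 = 83**2 = 6889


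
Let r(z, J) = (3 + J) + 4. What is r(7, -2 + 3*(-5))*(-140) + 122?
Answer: 1522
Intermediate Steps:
r(z, J) = 7 + J
r(7, -2 + 3*(-5))*(-140) + 122 = (7 + (-2 + 3*(-5)))*(-140) + 122 = (7 + (-2 - 15))*(-140) + 122 = (7 - 17)*(-140) + 122 = -10*(-140) + 122 = 1400 + 122 = 1522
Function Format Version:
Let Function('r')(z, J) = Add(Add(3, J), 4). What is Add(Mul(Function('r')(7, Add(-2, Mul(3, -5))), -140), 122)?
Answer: 1522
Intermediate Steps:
Function('r')(z, J) = Add(7, J)
Add(Mul(Function('r')(7, Add(-2, Mul(3, -5))), -140), 122) = Add(Mul(Add(7, Add(-2, Mul(3, -5))), -140), 122) = Add(Mul(Add(7, Add(-2, -15)), -140), 122) = Add(Mul(Add(7, -17), -140), 122) = Add(Mul(-10, -140), 122) = Add(1400, 122) = 1522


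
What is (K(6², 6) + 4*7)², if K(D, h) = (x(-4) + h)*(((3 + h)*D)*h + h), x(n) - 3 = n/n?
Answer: 381342784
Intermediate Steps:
x(n) = 4 (x(n) = 3 + n/n = 3 + 1 = 4)
K(D, h) = (4 + h)*(h + D*h*(3 + h)) (K(D, h) = (4 + h)*(((3 + h)*D)*h + h) = (4 + h)*((D*(3 + h))*h + h) = (4 + h)*(D*h*(3 + h) + h) = (4 + h)*(h + D*h*(3 + h)))
(K(6², 6) + 4*7)² = (6*(4 + 6 + 12*6² + 6²*6² + 7*6²*6) + 4*7)² = (6*(4 + 6 + 12*36 + 36*36 + 7*36*6) + 28)² = (6*(4 + 6 + 432 + 1296 + 1512) + 28)² = (6*3250 + 28)² = (19500 + 28)² = 19528² = 381342784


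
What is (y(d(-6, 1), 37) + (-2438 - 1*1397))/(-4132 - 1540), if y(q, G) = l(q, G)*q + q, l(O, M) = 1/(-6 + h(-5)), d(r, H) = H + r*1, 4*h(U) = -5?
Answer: 27835/41122 ≈ 0.67689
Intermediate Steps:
h(U) = -5/4 (h(U) = (1/4)*(-5) = -5/4)
d(r, H) = H + r
l(O, M) = -4/29 (l(O, M) = 1/(-6 - 5/4) = 1/(-29/4) = -4/29)
y(q, G) = 25*q/29 (y(q, G) = -4*q/29 + q = 25*q/29)
(y(d(-6, 1), 37) + (-2438 - 1*1397))/(-4132 - 1540) = (25*(1 - 6)/29 + (-2438 - 1*1397))/(-4132 - 1540) = ((25/29)*(-5) + (-2438 - 1397))/(-5672) = (-125/29 - 3835)*(-1/5672) = -111340/29*(-1/5672) = 27835/41122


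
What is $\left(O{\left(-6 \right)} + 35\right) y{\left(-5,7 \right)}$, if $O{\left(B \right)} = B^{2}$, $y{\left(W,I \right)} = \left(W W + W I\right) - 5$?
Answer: $-1065$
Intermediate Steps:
$y{\left(W,I \right)} = -5 + W^{2} + I W$ ($y{\left(W,I \right)} = \left(W^{2} + I W\right) - 5 = -5 + W^{2} + I W$)
$\left(O{\left(-6 \right)} + 35\right) y{\left(-5,7 \right)} = \left(\left(-6\right)^{2} + 35\right) \left(-5 + \left(-5\right)^{2} + 7 \left(-5\right)\right) = \left(36 + 35\right) \left(-5 + 25 - 35\right) = 71 \left(-15\right) = -1065$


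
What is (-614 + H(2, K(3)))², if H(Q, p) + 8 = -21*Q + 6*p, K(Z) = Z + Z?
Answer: 394384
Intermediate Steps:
K(Z) = 2*Z
H(Q, p) = -8 - 21*Q + 6*p (H(Q, p) = -8 + (-21*Q + 6*p) = -8 - 21*Q + 6*p)
(-614 + H(2, K(3)))² = (-614 + (-8 - 21*2 + 6*(2*3)))² = (-614 + (-8 - 42 + 6*6))² = (-614 + (-8 - 42 + 36))² = (-614 - 14)² = (-628)² = 394384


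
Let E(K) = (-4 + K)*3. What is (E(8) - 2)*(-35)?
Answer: -350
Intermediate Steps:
E(K) = -12 + 3*K
(E(8) - 2)*(-35) = ((-12 + 3*8) - 2)*(-35) = ((-12 + 24) - 2)*(-35) = (12 - 2)*(-35) = 10*(-35) = -350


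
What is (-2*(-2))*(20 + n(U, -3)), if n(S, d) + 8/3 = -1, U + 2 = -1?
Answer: 196/3 ≈ 65.333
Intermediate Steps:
U = -3 (U = -2 - 1 = -3)
n(S, d) = -11/3 (n(S, d) = -8/3 - 1 = -11/3)
(-2*(-2))*(20 + n(U, -3)) = (-2*(-2))*(20 - 11/3) = 4*(49/3) = 196/3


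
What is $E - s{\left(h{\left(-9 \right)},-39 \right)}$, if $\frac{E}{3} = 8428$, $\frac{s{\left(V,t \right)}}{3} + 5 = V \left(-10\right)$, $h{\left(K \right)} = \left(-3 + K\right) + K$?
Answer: $24669$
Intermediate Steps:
$h{\left(K \right)} = -3 + 2 K$
$s{\left(V,t \right)} = -15 - 30 V$ ($s{\left(V,t \right)} = -15 + 3 V \left(-10\right) = -15 + 3 \left(- 10 V\right) = -15 - 30 V$)
$E = 25284$ ($E = 3 \cdot 8428 = 25284$)
$E - s{\left(h{\left(-9 \right)},-39 \right)} = 25284 - \left(-15 - 30 \left(-3 + 2 \left(-9\right)\right)\right) = 25284 - \left(-15 - 30 \left(-3 - 18\right)\right) = 25284 - \left(-15 - -630\right) = 25284 - \left(-15 + 630\right) = 25284 - 615 = 24669$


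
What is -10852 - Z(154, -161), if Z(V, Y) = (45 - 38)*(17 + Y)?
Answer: -9844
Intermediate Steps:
Z(V, Y) = 119 + 7*Y (Z(V, Y) = 7*(17 + Y) = 119 + 7*Y)
-10852 - Z(154, -161) = -10852 - (119 + 7*(-161)) = -10852 - (119 - 1127) = -10852 - 1*(-1008) = -10852 + 1008 = -9844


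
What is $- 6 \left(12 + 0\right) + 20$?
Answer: $-52$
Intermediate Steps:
$- 6 \left(12 + 0\right) + 20 = \left(-6\right) 12 + 20 = -72 + 20 = -52$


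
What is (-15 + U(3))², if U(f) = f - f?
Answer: 225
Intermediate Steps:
U(f) = 0
(-15 + U(3))² = (-15 + 0)² = (-15)² = 225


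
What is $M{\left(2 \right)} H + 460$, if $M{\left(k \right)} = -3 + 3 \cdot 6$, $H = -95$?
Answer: $-965$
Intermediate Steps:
$M{\left(k \right)} = 15$ ($M{\left(k \right)} = -3 + 18 = 15$)
$M{\left(2 \right)} H + 460 = 15 \left(-95\right) + 460 = -1425 + 460 = -965$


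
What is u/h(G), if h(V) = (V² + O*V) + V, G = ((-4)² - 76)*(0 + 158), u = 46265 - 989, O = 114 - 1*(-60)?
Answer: 3773/7350950 ≈ 0.00051327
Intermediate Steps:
O = 174 (O = 114 + 60 = 174)
u = 45276
G = -9480 (G = (16 - 76)*158 = -60*158 = -9480)
h(V) = V² + 175*V (h(V) = (V² + 174*V) + V = V² + 175*V)
u/h(G) = 45276/((-9480*(175 - 9480))) = 45276/((-9480*(-9305))) = 45276/88211400 = 45276*(1/88211400) = 3773/7350950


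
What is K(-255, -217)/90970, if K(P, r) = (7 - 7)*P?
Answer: 0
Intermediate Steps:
K(P, r) = 0 (K(P, r) = 0*P = 0)
K(-255, -217)/90970 = 0/90970 = 0*(1/90970) = 0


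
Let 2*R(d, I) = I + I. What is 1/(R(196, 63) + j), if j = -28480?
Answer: -1/28417 ≈ -3.5190e-5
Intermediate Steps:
R(d, I) = I (R(d, I) = (I + I)/2 = (2*I)/2 = I)
1/(R(196, 63) + j) = 1/(63 - 28480) = 1/(-28417) = -1/28417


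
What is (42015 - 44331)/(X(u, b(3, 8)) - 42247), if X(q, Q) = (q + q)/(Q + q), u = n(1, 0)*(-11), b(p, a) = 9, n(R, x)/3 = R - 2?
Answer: 8106/147859 ≈ 0.054823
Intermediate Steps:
n(R, x) = -6 + 3*R (n(R, x) = 3*(R - 2) = 3*(-2 + R) = -6 + 3*R)
u = 33 (u = (-6 + 3*1)*(-11) = (-6 + 3)*(-11) = -3*(-11) = 33)
X(q, Q) = 2*q/(Q + q) (X(q, Q) = (2*q)/(Q + q) = 2*q/(Q + q))
(42015 - 44331)/(X(u, b(3, 8)) - 42247) = (42015 - 44331)/(2*33/(9 + 33) - 42247) = -2316/(2*33/42 - 42247) = -2316/(2*33*(1/42) - 42247) = -2316/(11/7 - 42247) = -2316/(-295718/7) = -2316*(-7/295718) = 8106/147859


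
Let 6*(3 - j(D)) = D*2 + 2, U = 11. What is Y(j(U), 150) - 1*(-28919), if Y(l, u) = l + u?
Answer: 29068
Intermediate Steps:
j(D) = 8/3 - D/3 (j(D) = 3 - (D*2 + 2)/6 = 3 - (2*D + 2)/6 = 3 - (2 + 2*D)/6 = 3 + (-⅓ - D/3) = 8/3 - D/3)
Y(j(U), 150) - 1*(-28919) = ((8/3 - ⅓*11) + 150) - 1*(-28919) = ((8/3 - 11/3) + 150) + 28919 = (-1 + 150) + 28919 = 149 + 28919 = 29068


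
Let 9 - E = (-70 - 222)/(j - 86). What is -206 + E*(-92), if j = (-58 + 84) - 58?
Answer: -47574/59 ≈ -806.34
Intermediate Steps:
j = -32 (j = 26 - 58 = -32)
E = 385/59 (E = 9 - (-70 - 222)/(-32 - 86) = 9 - (-292)/(-118) = 9 - (-292)*(-1)/118 = 9 - 1*146/59 = 9 - 146/59 = 385/59 ≈ 6.5254)
-206 + E*(-92) = -206 + (385/59)*(-92) = -206 - 35420/59 = -47574/59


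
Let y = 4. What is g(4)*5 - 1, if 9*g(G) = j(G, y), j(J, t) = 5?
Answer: 16/9 ≈ 1.7778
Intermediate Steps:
g(G) = 5/9 (g(G) = (1/9)*5 = 5/9)
g(4)*5 - 1 = (5/9)*5 - 1 = 25/9 - 1 = 16/9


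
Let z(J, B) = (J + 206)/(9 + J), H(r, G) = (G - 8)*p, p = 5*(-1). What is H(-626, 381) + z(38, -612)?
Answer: -87411/47 ≈ -1859.8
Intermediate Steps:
p = -5
H(r, G) = 40 - 5*G (H(r, G) = (G - 8)*(-5) = (-8 + G)*(-5) = 40 - 5*G)
z(J, B) = (206 + J)/(9 + J)
H(-626, 381) + z(38, -612) = (40 - 5*381) + (206 + 38)/(9 + 38) = (40 - 1905) + 244/47 = -1865 + (1/47)*244 = -1865 + 244/47 = -87411/47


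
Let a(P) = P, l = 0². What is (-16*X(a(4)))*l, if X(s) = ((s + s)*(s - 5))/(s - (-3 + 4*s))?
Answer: 0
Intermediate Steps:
l = 0
X(s) = 2*s*(-5 + s)/(3 - 3*s) (X(s) = ((2*s)*(-5 + s))/(s + (3 - 4*s)) = (2*s*(-5 + s))/(3 - 3*s) = 2*s*(-5 + s)/(3 - 3*s))
(-16*X(a(4)))*l = -32*4*(5 - 1*4)/(3*(-1 + 4))*0 = -32*4*(5 - 4)/(3*3)*0 = -32*4/(3*3)*0 = -16*8/9*0 = -128/9*0 = 0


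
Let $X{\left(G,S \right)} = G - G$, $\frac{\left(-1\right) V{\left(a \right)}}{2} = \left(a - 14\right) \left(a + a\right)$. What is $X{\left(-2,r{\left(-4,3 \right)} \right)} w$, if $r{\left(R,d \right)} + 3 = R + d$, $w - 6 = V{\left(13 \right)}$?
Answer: $0$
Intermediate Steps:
$V{\left(a \right)} = - 4 a \left(-14 + a\right)$ ($V{\left(a \right)} = - 2 \left(a - 14\right) \left(a + a\right) = - 2 \left(-14 + a\right) 2 a = - 2 \cdot 2 a \left(-14 + a\right) = - 4 a \left(-14 + a\right)$)
$w = 58$ ($w = 6 + 4 \cdot 13 \left(14 - 13\right) = 6 + 4 \cdot 13 \cdot 1 = 6 + 52 = 58$)
$r{\left(R,d \right)} = -3 + R + d$ ($r{\left(R,d \right)} = -3 + \left(R + d\right) = -3 + R + d$)
$X{\left(G,S \right)} = 0$
$X{\left(-2,r{\left(-4,3 \right)} \right)} w = 0 \cdot 58 = 0$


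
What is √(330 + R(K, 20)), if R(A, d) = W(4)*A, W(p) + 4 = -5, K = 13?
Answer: √213 ≈ 14.595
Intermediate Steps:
W(p) = -9 (W(p) = -4 - 5 = -9)
R(A, d) = -9*A
√(330 + R(K, 20)) = √(330 - 9*13) = √(330 - 117) = √213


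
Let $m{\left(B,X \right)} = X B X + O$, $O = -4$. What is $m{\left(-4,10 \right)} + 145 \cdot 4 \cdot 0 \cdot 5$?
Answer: $-404$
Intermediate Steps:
$m{\left(B,X \right)} = -4 + B X^{2}$ ($m{\left(B,X \right)} = X B X - 4 = B X X - 4 = B X^{2} - 4 = -4 + B X^{2}$)
$m{\left(-4,10 \right)} + 145 \cdot 4 \cdot 0 \cdot 5 = \left(-4 - 4 \cdot 10^{2}\right) + 145 \cdot 4 \cdot 0 \cdot 5 = \left(-4 - 400\right) + 145 \cdot 0 \cdot 5 = \left(-4 - 400\right) + 145 \cdot 0 = -404 + 0 = -404$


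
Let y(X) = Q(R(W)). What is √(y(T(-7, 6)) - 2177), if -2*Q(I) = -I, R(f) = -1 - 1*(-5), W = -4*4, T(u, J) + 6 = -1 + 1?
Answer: 5*I*√87 ≈ 46.637*I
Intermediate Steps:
T(u, J) = -6 (T(u, J) = -6 + (-1 + 1) = -6 + 0 = -6)
W = -16
R(f) = 4 (R(f) = -1 + 5 = 4)
Q(I) = I/2 (Q(I) = -(-1)*I/2 = I/2)
y(X) = 2 (y(X) = (½)*4 = 2)
√(y(T(-7, 6)) - 2177) = √(2 - 2177) = √(-2175) = 5*I*√87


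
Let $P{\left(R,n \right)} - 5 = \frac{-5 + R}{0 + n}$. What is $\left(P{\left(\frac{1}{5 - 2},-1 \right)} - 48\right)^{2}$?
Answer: $\frac{13225}{9} \approx 1469.4$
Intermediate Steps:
$P{\left(R,n \right)} = 5 + \frac{-5 + R}{n}$ ($P{\left(R,n \right)} = 5 + \frac{-5 + R}{0 + n} = 5 + \frac{-5 + R}{n}$)
$\left(P{\left(\frac{1}{5 - 2},-1 \right)} - 48\right)^{2} = \left(\frac{-5 + \frac{1}{5 - 2} + 5 \left(-1\right)}{-1} - 48\right)^{2} = \left(- (-5 + \frac{1}{3} - 5) - 48\right)^{2} = \left(\left(-1\right) \left(- \frac{29}{3}\right) - 48\right)^{2} = \left(\frac{29}{3} - 48\right)^{2} = \left(- \frac{115}{3}\right)^{2} = \frac{13225}{9}$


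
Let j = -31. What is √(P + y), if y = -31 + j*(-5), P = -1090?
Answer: I*√966 ≈ 31.081*I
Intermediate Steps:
y = 124 (y = -31 - 31*(-5) = -31 + 155 = 124)
√(P + y) = √(-1090 + 124) = √(-966) = I*√966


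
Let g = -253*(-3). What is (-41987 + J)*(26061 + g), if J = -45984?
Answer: -2359382220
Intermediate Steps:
g = 759
(-41987 + J)*(26061 + g) = (-41987 - 45984)*(26061 + 759) = -87971*26820 = -2359382220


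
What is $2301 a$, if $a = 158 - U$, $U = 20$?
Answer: $317538$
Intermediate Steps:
$a = 138$ ($a = 158 - 20 = 138$)
$2301 a = 2301 \cdot 138 = 317538$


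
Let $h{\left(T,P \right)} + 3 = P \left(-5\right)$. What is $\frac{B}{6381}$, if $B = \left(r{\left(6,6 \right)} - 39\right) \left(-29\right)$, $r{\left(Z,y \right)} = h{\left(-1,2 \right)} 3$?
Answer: $\frac{754}{2127} \approx 0.35449$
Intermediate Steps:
$h{\left(T,P \right)} = -3 - 5 P$ ($h{\left(T,P \right)} = -3 + P \left(-5\right) = -3 - 5 P$)
$r{\left(Z,y \right)} = -39$ ($r{\left(Z,y \right)} = \left(-3 - 10\right) 3 = \left(-13\right) 3 = -39$)
$B = 2262$ ($B = \left(-39 - 39\right) \left(-29\right) = \left(-78\right) \left(-29\right) = 2262$)
$\frac{B}{6381} = \frac{2262}{6381} = 2262 \cdot \frac{1}{6381} = \frac{754}{2127}$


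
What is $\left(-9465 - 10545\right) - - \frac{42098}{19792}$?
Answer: $- \frac{197997911}{9896} \approx -20008.0$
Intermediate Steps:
$\left(-9465 - 10545\right) - - \frac{42098}{19792} = \left(-9465 - 10545\right) - \left(-42098\right) \frac{1}{19792} = -20010 - - \frac{21049}{9896} = -20010 + \frac{21049}{9896} = - \frac{197997911}{9896}$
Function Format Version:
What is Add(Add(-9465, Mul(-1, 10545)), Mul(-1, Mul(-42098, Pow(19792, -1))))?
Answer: Rational(-197997911, 9896) ≈ -20008.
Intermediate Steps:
Add(Add(-9465, Mul(-1, 10545)), Mul(-1, Mul(-42098, Pow(19792, -1)))) = Add(Add(-9465, -10545), Mul(-1, Mul(-42098, Rational(1, 19792)))) = Add(-20010, Mul(-1, Rational(-21049, 9896))) = Add(-20010, Rational(21049, 9896)) = Rational(-197997911, 9896)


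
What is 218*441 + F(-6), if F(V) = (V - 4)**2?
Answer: 96238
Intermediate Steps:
F(V) = (-4 + V)**2
218*441 + F(-6) = 218*441 + (-4 - 6)**2 = 96138 + (-10)**2 = 96138 + 100 = 96238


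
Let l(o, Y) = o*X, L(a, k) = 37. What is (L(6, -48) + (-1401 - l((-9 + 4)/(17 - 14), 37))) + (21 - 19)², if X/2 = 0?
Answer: -1360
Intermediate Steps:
X = 0 (X = 2*0 = 0)
l(o, Y) = 0 (l(o, Y) = o*0 = 0)
(L(6, -48) + (-1401 - l((-9 + 4)/(17 - 14), 37))) + (21 - 19)² = (37 + (-1401 - 1*0)) + (21 - 19)² = (37 + (-1401 + 0)) + 2² = (37 - 1401) + 4 = -1364 + 4 = -1360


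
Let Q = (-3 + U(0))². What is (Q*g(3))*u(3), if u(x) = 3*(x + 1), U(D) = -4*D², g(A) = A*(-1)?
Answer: -324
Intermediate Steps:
g(A) = -A
Q = 9 (Q = (-3 - 4*0²)² = (-3 - 4*0)² = (-3 + 0)² = (-3)² = 9)
u(x) = 3 + 3*x (u(x) = 3*(1 + x) = 3 + 3*x)
(Q*g(3))*u(3) = (9*(-1*3))*(3 + 3*3) = (9*(-3))*(3 + 9) = -27*12 = -324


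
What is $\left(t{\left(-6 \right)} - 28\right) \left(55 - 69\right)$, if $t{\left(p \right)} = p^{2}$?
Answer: $-112$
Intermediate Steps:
$\left(t{\left(-6 \right)} - 28\right) \left(55 - 69\right) = \left(\left(-6\right)^{2} - 28\right) \left(55 - 69\right) = \left(36 - 28\right) \left(55 - 69\right) = 8 \left(-14\right) = -112$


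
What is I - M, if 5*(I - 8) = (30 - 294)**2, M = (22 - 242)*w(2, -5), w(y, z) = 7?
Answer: 77436/5 ≈ 15487.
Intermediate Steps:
M = -1540 (M = (22 - 242)*7 = -220*7 = -1540)
I = 69736/5 (I = 8 + (30 - 294)**2/5 = 8 + (1/5)*(-264)**2 = 8 + (1/5)*69696 = 8 + 69696/5 = 69736/5 ≈ 13947.)
I - M = 69736/5 - 1*(-1540) = 69736/5 + 1540 = 77436/5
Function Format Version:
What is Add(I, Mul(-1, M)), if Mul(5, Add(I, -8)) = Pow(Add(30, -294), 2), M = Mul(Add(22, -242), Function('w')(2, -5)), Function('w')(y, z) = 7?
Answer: Rational(77436, 5) ≈ 15487.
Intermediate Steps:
M = -1540 (M = Mul(Add(22, -242), 7) = Mul(-220, 7) = -1540)
I = Rational(69736, 5) (I = Add(8, Mul(Rational(1, 5), Pow(Add(30, -294), 2))) = Add(8, Mul(Rational(1, 5), Pow(-264, 2))) = Add(8, Mul(Rational(1, 5), 69696)) = Add(8, Rational(69696, 5)) = Rational(69736, 5) ≈ 13947.)
Add(I, Mul(-1, M)) = Add(Rational(69736, 5), Mul(-1, -1540)) = Add(Rational(69736, 5), 1540) = Rational(77436, 5)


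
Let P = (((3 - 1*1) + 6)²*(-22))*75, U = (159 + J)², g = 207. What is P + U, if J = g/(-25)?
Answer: -51802176/625 ≈ -82884.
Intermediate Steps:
J = -207/25 (J = 207/(-25) = 207*(-1/25) = -207/25 ≈ -8.2800)
U = 14197824/625 (U = (159 - 207/25)² = (3768/25)² = 14197824/625 ≈ 22717.)
P = -105600 (P = (((3 - 1) + 6)²*(-22))*75 = ((2 + 6)²*(-22))*75 = (8²*(-22))*75 = (64*(-22))*75 = -1408*75 = -105600)
P + U = -105600 + 14197824/625 = -51802176/625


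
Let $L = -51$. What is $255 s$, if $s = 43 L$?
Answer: $-559215$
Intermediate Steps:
$s = -2193$ ($s = 43 \left(-51\right) = -2193$)
$255 s = 255 \left(-2193\right) = -559215$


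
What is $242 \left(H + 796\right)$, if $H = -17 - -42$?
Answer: $198682$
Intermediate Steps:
$H = 25$ ($H = -17 + 42 = 25$)
$242 \left(H + 796\right) = 242 \left(25 + 796\right) = 242 \cdot 821 = 198682$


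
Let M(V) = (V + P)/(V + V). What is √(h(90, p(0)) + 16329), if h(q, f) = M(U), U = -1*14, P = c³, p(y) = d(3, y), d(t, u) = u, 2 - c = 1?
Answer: 5*√128023/14 ≈ 127.79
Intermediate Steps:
c = 1 (c = 2 - 1*1 = 2 - 1 = 1)
p(y) = y
P = 1 (P = 1³ = 1)
U = -14
M(V) = (1 + V)/(2*V) (M(V) = (V + 1)/(V + V) = (1 + V)/((2*V)) = (1 + V)*(1/(2*V)) = (1 + V)/(2*V))
h(q, f) = 13/28 (h(q, f) = (½)*(1 - 14)/(-14) = (½)*(-1/14)*(-13) = 13/28)
√(h(90, p(0)) + 16329) = √(13/28 + 16329) = √(457225/28) = 5*√128023/14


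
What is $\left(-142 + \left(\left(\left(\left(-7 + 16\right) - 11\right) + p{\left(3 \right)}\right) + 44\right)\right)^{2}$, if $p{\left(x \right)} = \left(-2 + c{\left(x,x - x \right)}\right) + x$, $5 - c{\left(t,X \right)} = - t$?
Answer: $8281$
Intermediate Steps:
$c{\left(t,X \right)} = 5 + t$ ($c{\left(t,X \right)} = 5 - - t = 5 + t$)
$p{\left(x \right)} = 3 + 2 x$ ($p{\left(x \right)} = \left(-2 + \left(5 + x\right)\right) + x = \left(3 + x\right) + x = 3 + 2 x$)
$\left(-142 + \left(\left(\left(\left(-7 + 16\right) - 11\right) + p{\left(3 \right)}\right) + 44\right)\right)^{2} = \left(-142 + \left(\left(\left(\left(-7 + 16\right) - 11\right) + \left(3 + 2 \cdot 3\right)\right) + 44\right)\right)^{2} = \left(-142 + \left(\left(\left(9 - 11\right) + \left(3 + 6\right)\right) + 44\right)\right)^{2} = \left(-142 + \left(\left(-2 + 9\right) + 44\right)\right)^{2} = \left(-142 + \left(7 + 44\right)\right)^{2} = \left(-142 + 51\right)^{2} = \left(-91\right)^{2} = 8281$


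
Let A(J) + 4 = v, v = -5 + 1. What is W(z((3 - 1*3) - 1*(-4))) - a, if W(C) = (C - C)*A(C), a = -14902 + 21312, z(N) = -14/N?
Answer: -6410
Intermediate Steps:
v = -4
A(J) = -8 (A(J) = -4 - 4 = -8)
a = 6410
W(C) = 0 (W(C) = (C - C)*(-8) = 0*(-8) = 0)
W(z((3 - 1*3) - 1*(-4))) - a = 0 - 1*6410 = 0 - 6410 = -6410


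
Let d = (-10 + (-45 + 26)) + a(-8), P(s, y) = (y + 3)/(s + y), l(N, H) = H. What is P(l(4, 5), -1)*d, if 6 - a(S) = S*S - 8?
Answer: -79/2 ≈ -39.500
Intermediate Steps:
P(s, y) = (3 + y)/(s + y)
a(S) = 14 - S**2 (a(S) = 6 - (S*S - 8) = 6 - (S**2 - 8) = 6 - (-8 + S**2) = 6 + (8 - S**2) = 14 - S**2)
d = -79 (d = (-10 + (-45 + 26)) + (14 - 1*(-8)**2) = (-10 - 19) + (14 - 1*64) = -29 + (14 - 64) = -29 - 50 = -79)
P(l(4, 5), -1)*d = ((3 - 1)/(5 - 1))*(-79) = (2/4)*(-79) = ((1/4)*2)*(-79) = (1/2)*(-79) = -79/2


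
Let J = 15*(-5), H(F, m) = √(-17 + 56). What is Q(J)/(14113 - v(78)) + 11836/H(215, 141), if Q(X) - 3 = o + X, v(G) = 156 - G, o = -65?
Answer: -137/14035 + 11836*√39/39 ≈ 1895.3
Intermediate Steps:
H(F, m) = √39
J = -75
Q(X) = -62 + X (Q(X) = 3 + (-65 + X) = -62 + X)
Q(J)/(14113 - v(78)) + 11836/H(215, 141) = (-62 - 75)/(14113 - (156 - 1*78)) + 11836/(√39) = -137/(14113 - (156 - 78)) + 11836*(√39/39) = -137/(14113 - 1*78) + 11836*√39/39 = -137/(14113 - 78) + 11836*√39/39 = -137/14035 + 11836*√39/39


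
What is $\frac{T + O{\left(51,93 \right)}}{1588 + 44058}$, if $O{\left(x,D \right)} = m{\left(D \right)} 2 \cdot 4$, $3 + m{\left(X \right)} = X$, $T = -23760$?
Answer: $- \frac{11520}{22823} \approx -0.50475$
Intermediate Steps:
$m{\left(X \right)} = -3 + X$
$O{\left(x,D \right)} = -24 + 8 D$ ($O{\left(x,D \right)} = \left(-3 + D\right) 2 \cdot 4 = \left(-6 + 2 D\right) 4 = -24 + 8 D$)
$\frac{T + O{\left(51,93 \right)}}{1588 + 44058} = \frac{-23760 + \left(-24 + 8 \cdot 93\right)}{1588 + 44058} = \frac{-23760 + \left(-24 + 744\right)}{45646} = \left(-23760 + 720\right) \frac{1}{45646} = \left(-23040\right) \frac{1}{45646} = - \frac{11520}{22823}$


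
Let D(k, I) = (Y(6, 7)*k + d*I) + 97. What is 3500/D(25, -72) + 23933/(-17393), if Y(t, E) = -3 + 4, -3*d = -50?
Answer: -6191091/1339261 ≈ -4.6228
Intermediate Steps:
d = 50/3 (d = -⅓*(-50) = 50/3 ≈ 16.667)
Y(t, E) = 1
D(k, I) = 97 + k + 50*I/3 (D(k, I) = (1*k + 50*I/3) + 97 = (k + 50*I/3) + 97 = 97 + k + 50*I/3)
3500/D(25, -72) + 23933/(-17393) = 3500/(97 + 25 + (50/3)*(-72)) + 23933/(-17393) = 3500/(97 + 25 - 1200) + 23933*(-1/17393) = 3500/(-1078) - 23933/17393 = 3500*(-1/1078) - 23933/17393 = -250/77 - 23933/17393 = -6191091/1339261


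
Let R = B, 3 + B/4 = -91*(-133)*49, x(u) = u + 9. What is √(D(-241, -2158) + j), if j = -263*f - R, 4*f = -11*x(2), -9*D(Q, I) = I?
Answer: I*√85103297/6 ≈ 1537.5*I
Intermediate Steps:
x(u) = 9 + u
B = 2372176 (B = -12 + 4*(-91*(-133)*49) = -12 + 4*(12103*49) = -12 + 4*593047 = -12 + 2372188 = 2372176)
D(Q, I) = -I/9
R = 2372176
f = -121/4 (f = (-11*(9 + 2))/4 = (-11*11)/4 = (¼)*(-121) = -121/4 ≈ -30.250)
j = -9456881/4 (j = -263*(-121/4) - 1*2372176 = 31823/4 - 2372176 = -9456881/4 ≈ -2.3642e+6)
√(D(-241, -2158) + j) = √(-⅑*(-2158) - 9456881/4) = √(2158/9 - 9456881/4) = √(-85103297/36) = I*√85103297/6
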